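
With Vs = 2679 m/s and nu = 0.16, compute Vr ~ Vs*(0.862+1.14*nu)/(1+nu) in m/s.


Numerator factor = 0.862 + 1.14*0.16 = 1.0444
Denominator = 1 + 0.16 = 1.16
Vr = 2679 * 1.0444 / 1.16 = 2412.02 m/s

2412.02


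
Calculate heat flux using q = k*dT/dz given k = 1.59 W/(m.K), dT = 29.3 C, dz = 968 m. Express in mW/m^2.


q = k * dT / dz * 1000
= 1.59 * 29.3 / 968 * 1000
= 0.048127 * 1000
= 48.1271 mW/m^2

48.1271


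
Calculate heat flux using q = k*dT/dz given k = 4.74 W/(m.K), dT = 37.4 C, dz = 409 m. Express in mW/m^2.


q = k * dT / dz * 1000
= 4.74 * 37.4 / 409 * 1000
= 0.433438 * 1000
= 433.4377 mW/m^2

433.4377


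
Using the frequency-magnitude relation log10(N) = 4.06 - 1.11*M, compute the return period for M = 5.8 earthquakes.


log10(N) = 4.06 - 1.11*5.8 = -2.378
N = 10^-2.378 = 0.004188
T = 1/N = 1/0.004188 = 238.7811 years

238.7811


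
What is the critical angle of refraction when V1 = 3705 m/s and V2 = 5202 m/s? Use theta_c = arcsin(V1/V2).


V1/V2 = 3705/5202 = 0.712226
theta_c = arcsin(0.712226) = 45.4163 degrees

45.4163


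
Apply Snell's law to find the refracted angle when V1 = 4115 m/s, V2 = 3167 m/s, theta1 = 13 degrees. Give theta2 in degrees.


sin(theta1) = sin(13 deg) = 0.224951
sin(theta2) = V2/V1 * sin(theta1) = 3167/4115 * 0.224951 = 0.173128
theta2 = arcsin(0.173128) = 9.9697 degrees

9.9697


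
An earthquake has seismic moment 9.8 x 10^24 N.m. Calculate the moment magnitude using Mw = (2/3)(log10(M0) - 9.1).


log10(M0) = log10(9.8 x 10^24) = 24.9912
Mw = 2/3 * (24.9912 - 9.1)
= 2/3 * 15.8912
= 10.59

10.59


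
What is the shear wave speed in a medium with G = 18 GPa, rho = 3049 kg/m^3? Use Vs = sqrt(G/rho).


Convert G to Pa: G = 18e9 Pa
Compute G/rho = 18e9 / 3049 = 5903574.9426
Vs = sqrt(5903574.9426) = 2429.73 m/s

2429.73


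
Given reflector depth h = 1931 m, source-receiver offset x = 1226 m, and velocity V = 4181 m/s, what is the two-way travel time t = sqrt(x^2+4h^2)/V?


x^2 + 4h^2 = 1226^2 + 4*1931^2 = 1503076 + 14915044 = 16418120
sqrt(16418120) = 4051.9279
t = 4051.9279 / 4181 = 0.9691 s

0.9691


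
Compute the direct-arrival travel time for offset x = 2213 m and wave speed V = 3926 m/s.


t = x / V
= 2213 / 3926
= 0.5637 s

0.5637


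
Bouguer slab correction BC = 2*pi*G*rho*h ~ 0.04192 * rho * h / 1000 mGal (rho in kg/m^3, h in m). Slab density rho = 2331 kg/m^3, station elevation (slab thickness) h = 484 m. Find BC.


BC = 0.04192 * rho * h / 1000
= 0.04192 * 2331 * 484 / 1000
= 47.2943 mGal

47.2943


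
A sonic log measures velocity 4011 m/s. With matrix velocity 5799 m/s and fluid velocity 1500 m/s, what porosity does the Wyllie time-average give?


1/V - 1/Vm = 1/4011 - 1/5799 = 7.687e-05
1/Vf - 1/Vm = 1/1500 - 1/5799 = 0.00049422
phi = 7.687e-05 / 0.00049422 = 0.1555

0.1555


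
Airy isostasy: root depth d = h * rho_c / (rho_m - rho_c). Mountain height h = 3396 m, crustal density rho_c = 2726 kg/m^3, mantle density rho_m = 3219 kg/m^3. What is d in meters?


rho_m - rho_c = 3219 - 2726 = 493
d = 3396 * 2726 / 493
= 9257496 / 493
= 18777.88 m

18777.88


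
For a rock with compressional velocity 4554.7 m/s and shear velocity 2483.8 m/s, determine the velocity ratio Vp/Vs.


Vp/Vs = 4554.7 / 2483.8
= 1.8338

1.8338


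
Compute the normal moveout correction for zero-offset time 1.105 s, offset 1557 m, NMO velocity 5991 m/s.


x/Vnmo = 1557/5991 = 0.25989
(x/Vnmo)^2 = 0.067543
t0^2 = 1.221025
sqrt(1.221025 + 0.067543) = 1.135151
dt = 1.135151 - 1.105 = 0.030151

0.030151


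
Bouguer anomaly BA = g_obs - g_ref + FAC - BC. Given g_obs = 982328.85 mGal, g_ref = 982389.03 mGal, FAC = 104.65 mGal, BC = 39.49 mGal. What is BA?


BA = g_obs - g_ref + FAC - BC
= 982328.85 - 982389.03 + 104.65 - 39.49
= 4.98 mGal

4.98


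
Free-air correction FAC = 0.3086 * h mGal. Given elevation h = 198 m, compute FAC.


FAC = 0.3086 * h
= 0.3086 * 198
= 61.1028 mGal

61.1028


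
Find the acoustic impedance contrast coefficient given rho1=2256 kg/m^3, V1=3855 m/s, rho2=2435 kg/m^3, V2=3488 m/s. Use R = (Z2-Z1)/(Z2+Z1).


Z1 = 2256 * 3855 = 8696880
Z2 = 2435 * 3488 = 8493280
R = (8493280 - 8696880) / (8493280 + 8696880) = -203600 / 17190160 = -0.0118

-0.0118


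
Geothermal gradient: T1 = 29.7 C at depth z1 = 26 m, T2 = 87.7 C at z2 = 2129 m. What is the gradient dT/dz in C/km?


dT = 87.7 - 29.7 = 58.0 C
dz = 2129 - 26 = 2103 m
gradient = dT/dz * 1000 = 58.0/2103 * 1000 = 27.5796 C/km

27.5796


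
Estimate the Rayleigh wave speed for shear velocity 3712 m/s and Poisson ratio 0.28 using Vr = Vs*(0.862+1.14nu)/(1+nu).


Numerator factor = 0.862 + 1.14*0.28 = 1.1812
Denominator = 1 + 0.28 = 1.28
Vr = 3712 * 1.1812 / 1.28 = 3425.48 m/s

3425.48


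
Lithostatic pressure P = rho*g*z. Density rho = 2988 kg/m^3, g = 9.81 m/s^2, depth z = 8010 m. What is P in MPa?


P = rho * g * z / 1e6
= 2988 * 9.81 * 8010 / 1e6
= 234791362.8 / 1e6
= 234.7914 MPa

234.7914


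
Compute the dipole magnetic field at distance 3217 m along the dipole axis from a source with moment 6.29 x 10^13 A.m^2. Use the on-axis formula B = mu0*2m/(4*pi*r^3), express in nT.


m = 6.29 x 10^13 = 62900000000000 A.m^2
2m = 125800000000000 A.m^2
r^3 = 3217^3 = 33293019313
B = (4pi*10^-7) * 125800000000000 / (4*pi * 33293019313) * 1e9
= 158084942.328638 / 418372419558.18 * 1e9
= 377856.988 nT

377856.988


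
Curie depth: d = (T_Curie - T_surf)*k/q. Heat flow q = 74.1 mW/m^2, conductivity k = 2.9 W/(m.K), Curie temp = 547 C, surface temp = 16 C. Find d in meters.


T_Curie - T_surf = 547 - 16 = 531 C
Convert q to W/m^2: 74.1 mW/m^2 = 0.0741 W/m^2
d = 531 * 2.9 / 0.0741 = 20781.38 m

20781.38


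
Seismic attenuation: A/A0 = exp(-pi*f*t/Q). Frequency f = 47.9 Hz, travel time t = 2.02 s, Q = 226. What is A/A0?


pi*f*t/Q = pi*47.9*2.02/226 = 1.345019
A/A0 = exp(-1.345019) = 0.260535

0.260535


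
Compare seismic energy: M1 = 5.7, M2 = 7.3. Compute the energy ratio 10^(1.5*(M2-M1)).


M2 - M1 = 7.3 - 5.7 = 1.6
1.5 * 1.6 = 2.4
ratio = 10^2.4 = 251.19

251.19


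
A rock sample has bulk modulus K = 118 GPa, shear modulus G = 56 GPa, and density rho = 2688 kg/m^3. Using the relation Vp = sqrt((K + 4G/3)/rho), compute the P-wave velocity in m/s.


First compute the effective modulus:
K + 4G/3 = 118e9 + 4*56e9/3 = 192666666666.67 Pa
Then divide by density:
192666666666.67 / 2688 = 71676587.3016 Pa/(kg/m^3)
Take the square root:
Vp = sqrt(71676587.3016) = 8466.2 m/s

8466.2


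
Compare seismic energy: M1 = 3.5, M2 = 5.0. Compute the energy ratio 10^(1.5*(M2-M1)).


M2 - M1 = 5.0 - 3.5 = 1.5
1.5 * 1.5 = 2.25
ratio = 10^2.25 = 177.83

177.83


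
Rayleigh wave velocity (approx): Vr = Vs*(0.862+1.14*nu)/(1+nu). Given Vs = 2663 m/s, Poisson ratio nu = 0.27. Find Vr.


Numerator factor = 0.862 + 1.14*0.27 = 1.1698
Denominator = 1 + 0.27 = 1.27
Vr = 2663 * 1.1698 / 1.27 = 2452.9 m/s

2452.9


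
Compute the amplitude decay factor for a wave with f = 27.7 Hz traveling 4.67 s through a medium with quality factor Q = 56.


pi*f*t/Q = pi*27.7*4.67/56 = 7.257023
A/A0 = exp(-7.257023) = 0.000705

7.050000e-04


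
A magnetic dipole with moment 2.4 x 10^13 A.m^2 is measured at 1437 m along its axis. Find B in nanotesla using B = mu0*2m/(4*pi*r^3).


m = 2.4 x 10^13 = 24000000000000 A.m^2
2m = 48000000000000 A.m^2
r^3 = 1437^3 = 2967360453
B = (4pi*10^-7) * 48000000000000 / (4*pi * 2967360453) * 1e9
= 60318578.948924 / 37288951198.79 * 1e9
= 1617599.2354 nT

1617599.2354


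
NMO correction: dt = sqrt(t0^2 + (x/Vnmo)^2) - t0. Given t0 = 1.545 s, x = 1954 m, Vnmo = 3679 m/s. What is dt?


x/Vnmo = 1954/3679 = 0.531123
(x/Vnmo)^2 = 0.282091
t0^2 = 2.387025
sqrt(2.387025 + 0.282091) = 1.633743
dt = 1.633743 - 1.545 = 0.088743

0.088743


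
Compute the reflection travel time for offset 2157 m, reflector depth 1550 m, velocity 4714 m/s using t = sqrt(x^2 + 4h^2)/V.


x^2 + 4h^2 = 2157^2 + 4*1550^2 = 4652649 + 9610000 = 14262649
sqrt(14262649) = 3776.5922
t = 3776.5922 / 4714 = 0.8011 s

0.8011


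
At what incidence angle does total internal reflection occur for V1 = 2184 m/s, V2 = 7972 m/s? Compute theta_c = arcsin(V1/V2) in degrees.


V1/V2 = 2184/7972 = 0.273959
theta_c = arcsin(0.273959) = 15.9 degrees

15.9


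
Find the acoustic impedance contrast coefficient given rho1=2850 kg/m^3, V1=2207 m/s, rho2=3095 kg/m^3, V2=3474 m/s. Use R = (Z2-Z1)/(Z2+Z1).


Z1 = 2850 * 2207 = 6289950
Z2 = 3095 * 3474 = 10752030
R = (10752030 - 6289950) / (10752030 + 6289950) = 4462080 / 17041980 = 0.2618

0.2618


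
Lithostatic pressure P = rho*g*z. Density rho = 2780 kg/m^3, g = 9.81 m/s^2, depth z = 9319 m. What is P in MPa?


P = rho * g * z / 1e6
= 2780 * 9.81 * 9319 / 1e6
= 254145904.2 / 1e6
= 254.1459 MPa

254.1459


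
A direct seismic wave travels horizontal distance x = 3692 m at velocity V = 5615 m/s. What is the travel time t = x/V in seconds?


t = x / V
= 3692 / 5615
= 0.6575 s

0.6575


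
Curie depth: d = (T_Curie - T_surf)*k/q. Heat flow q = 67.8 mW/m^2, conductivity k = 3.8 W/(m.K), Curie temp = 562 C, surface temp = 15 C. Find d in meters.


T_Curie - T_surf = 562 - 15 = 547 C
Convert q to W/m^2: 67.8 mW/m^2 = 0.0678 W/m^2
d = 547 * 3.8 / 0.0678 = 30657.82 m

30657.82


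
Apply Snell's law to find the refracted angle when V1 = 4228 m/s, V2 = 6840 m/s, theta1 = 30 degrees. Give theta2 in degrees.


sin(theta1) = sin(30 deg) = 0.5
sin(theta2) = V2/V1 * sin(theta1) = 6840/4228 * 0.5 = 0.808893
theta2 = arcsin(0.808893) = 53.9879 degrees

53.9879


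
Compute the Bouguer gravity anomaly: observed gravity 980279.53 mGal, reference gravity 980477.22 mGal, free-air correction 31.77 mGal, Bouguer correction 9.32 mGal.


BA = g_obs - g_ref + FAC - BC
= 980279.53 - 980477.22 + 31.77 - 9.32
= -175.24 mGal

-175.24


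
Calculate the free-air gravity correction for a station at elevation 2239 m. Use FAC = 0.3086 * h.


FAC = 0.3086 * h
= 0.3086 * 2239
= 690.9554 mGal

690.9554


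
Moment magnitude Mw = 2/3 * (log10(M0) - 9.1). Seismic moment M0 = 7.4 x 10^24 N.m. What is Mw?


log10(M0) = log10(7.4 x 10^24) = 24.8692
Mw = 2/3 * (24.8692 - 9.1)
= 2/3 * 15.7692
= 10.51

10.51


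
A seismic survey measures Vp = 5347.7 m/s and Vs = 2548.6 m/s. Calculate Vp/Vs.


Vp/Vs = 5347.7 / 2548.6
= 2.0983

2.0983


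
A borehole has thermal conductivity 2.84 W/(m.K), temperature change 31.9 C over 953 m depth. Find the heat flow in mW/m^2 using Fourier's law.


q = k * dT / dz * 1000
= 2.84 * 31.9 / 953 * 1000
= 0.095064 * 1000
= 95.064 mW/m^2

95.064


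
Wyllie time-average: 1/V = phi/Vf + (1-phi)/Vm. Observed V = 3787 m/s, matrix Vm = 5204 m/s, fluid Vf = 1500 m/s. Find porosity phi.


1/V - 1/Vm = 1/3787 - 1/5204 = 7.19e-05
1/Vf - 1/Vm = 1/1500 - 1/5204 = 0.00047451
phi = 7.19e-05 / 0.00047451 = 0.1515

0.1515


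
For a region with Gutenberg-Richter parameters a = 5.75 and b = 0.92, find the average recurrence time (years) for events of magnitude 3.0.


log10(N) = 5.75 - 0.92*3.0 = 2.99
N = 10^2.99 = 977.237221
T = 1/N = 1/977.237221 = 0.001 years

0.001


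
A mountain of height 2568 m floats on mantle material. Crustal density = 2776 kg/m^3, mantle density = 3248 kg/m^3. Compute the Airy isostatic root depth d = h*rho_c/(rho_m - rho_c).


rho_m - rho_c = 3248 - 2776 = 472
d = 2568 * 2776 / 472
= 7128768 / 472
= 15103.32 m

15103.32


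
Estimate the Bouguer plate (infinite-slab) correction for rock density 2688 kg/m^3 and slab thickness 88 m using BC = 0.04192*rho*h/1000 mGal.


BC = 0.04192 * rho * h / 1000
= 0.04192 * 2688 * 88 / 1000
= 9.9159 mGal

9.9159


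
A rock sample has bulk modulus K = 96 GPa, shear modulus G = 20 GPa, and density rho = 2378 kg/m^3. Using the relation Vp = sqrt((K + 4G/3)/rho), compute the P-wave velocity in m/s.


First compute the effective modulus:
K + 4G/3 = 96e9 + 4*20e9/3 = 122666666666.67 Pa
Then divide by density:
122666666666.67 / 2378 = 51583964.1155 Pa/(kg/m^3)
Take the square root:
Vp = sqrt(51583964.1155) = 7182.2 m/s

7182.2


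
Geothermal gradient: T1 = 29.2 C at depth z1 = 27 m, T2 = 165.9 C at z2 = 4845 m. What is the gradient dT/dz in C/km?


dT = 165.9 - 29.2 = 136.7 C
dz = 4845 - 27 = 4818 m
gradient = dT/dz * 1000 = 136.7/4818 * 1000 = 28.3728 C/km

28.3728


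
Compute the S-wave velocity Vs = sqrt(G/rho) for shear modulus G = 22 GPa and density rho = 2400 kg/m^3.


Convert G to Pa: G = 22e9 Pa
Compute G/rho = 22e9 / 2400 = 9166666.6667
Vs = sqrt(9166666.6667) = 3027.65 m/s

3027.65


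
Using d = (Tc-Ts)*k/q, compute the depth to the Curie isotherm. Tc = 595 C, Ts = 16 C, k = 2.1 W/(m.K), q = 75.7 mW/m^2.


T_Curie - T_surf = 595 - 16 = 579 C
Convert q to W/m^2: 75.7 mW/m^2 = 0.0757 W/m^2
d = 579 * 2.1 / 0.0757 = 16062.09 m

16062.09


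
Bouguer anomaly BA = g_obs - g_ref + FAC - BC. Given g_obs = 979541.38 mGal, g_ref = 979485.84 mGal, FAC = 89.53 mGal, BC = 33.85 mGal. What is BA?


BA = g_obs - g_ref + FAC - BC
= 979541.38 - 979485.84 + 89.53 - 33.85
= 111.22 mGal

111.22


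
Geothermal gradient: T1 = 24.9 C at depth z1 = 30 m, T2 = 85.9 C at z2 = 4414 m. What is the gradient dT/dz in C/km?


dT = 85.9 - 24.9 = 61.0 C
dz = 4414 - 30 = 4384 m
gradient = dT/dz * 1000 = 61.0/4384 * 1000 = 13.9142 C/km

13.9142


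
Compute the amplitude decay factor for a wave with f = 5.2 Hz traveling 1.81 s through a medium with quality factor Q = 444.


pi*f*t/Q = pi*5.2*1.81/444 = 0.066596
A/A0 = exp(-0.066596) = 0.935573

0.935573


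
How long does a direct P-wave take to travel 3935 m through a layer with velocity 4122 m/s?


t = x / V
= 3935 / 4122
= 0.9546 s

0.9546


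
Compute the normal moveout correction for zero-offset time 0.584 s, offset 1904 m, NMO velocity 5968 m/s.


x/Vnmo = 1904/5968 = 0.319035
(x/Vnmo)^2 = 0.101783
t0^2 = 0.341056
sqrt(0.341056 + 0.101783) = 0.665462
dt = 0.665462 - 0.584 = 0.081462

0.081462


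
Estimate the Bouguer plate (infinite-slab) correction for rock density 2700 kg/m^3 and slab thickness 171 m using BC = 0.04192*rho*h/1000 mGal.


BC = 0.04192 * rho * h / 1000
= 0.04192 * 2700 * 171 / 1000
= 19.3545 mGal

19.3545


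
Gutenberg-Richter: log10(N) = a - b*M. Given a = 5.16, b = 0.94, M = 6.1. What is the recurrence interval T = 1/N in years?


log10(N) = 5.16 - 0.94*6.1 = -0.574
N = 10^-0.574 = 0.266686
T = 1/N = 1/0.266686 = 3.7497 years

3.7497


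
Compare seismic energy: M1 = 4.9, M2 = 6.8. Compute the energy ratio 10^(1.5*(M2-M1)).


M2 - M1 = 6.8 - 4.9 = 1.9
1.5 * 1.9 = 2.85
ratio = 10^2.85 = 707.95

707.95


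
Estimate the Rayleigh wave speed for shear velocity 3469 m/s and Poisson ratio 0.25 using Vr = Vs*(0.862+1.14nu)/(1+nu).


Numerator factor = 0.862 + 1.14*0.25 = 1.147
Denominator = 1 + 0.25 = 1.25
Vr = 3469 * 1.147 / 1.25 = 3183.15 m/s

3183.15


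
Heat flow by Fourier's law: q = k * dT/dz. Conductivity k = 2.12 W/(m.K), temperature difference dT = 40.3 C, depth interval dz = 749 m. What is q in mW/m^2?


q = k * dT / dz * 1000
= 2.12 * 40.3 / 749 * 1000
= 0.114067 * 1000
= 114.0668 mW/m^2

114.0668


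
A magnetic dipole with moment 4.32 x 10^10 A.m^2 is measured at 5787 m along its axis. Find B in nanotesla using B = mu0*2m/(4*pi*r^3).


m = 4.32 x 10^10 = 43200000000 A.m^2
2m = 86400000000 A.m^2
r^3 = 5787^3 = 193802978403
B = (4pi*10^-7) * 86400000000 / (4*pi * 193802978403) * 1e9
= 108573.442108 / 2435400052778.74 * 1e9
= 44.5814 nT

44.5814


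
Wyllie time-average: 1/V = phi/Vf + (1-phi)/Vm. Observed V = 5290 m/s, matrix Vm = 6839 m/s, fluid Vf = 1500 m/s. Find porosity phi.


1/V - 1/Vm = 1/5290 - 1/6839 = 4.282e-05
1/Vf - 1/Vm = 1/1500 - 1/6839 = 0.00052045
phi = 4.282e-05 / 0.00052045 = 0.0823

0.0823


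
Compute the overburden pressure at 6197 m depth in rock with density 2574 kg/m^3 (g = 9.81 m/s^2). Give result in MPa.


P = rho * g * z / 1e6
= 2574 * 9.81 * 6197 / 1e6
= 156480075.18 / 1e6
= 156.4801 MPa

156.4801


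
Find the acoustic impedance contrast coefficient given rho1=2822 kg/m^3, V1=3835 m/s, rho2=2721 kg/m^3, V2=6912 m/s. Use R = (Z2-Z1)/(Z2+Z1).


Z1 = 2822 * 3835 = 10822370
Z2 = 2721 * 6912 = 18807552
R = (18807552 - 10822370) / (18807552 + 10822370) = 7985182 / 29629922 = 0.2695

0.2695


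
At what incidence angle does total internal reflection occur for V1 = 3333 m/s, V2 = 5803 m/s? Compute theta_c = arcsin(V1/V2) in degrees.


V1/V2 = 3333/5803 = 0.574358
theta_c = arcsin(0.574358) = 35.0547 degrees

35.0547


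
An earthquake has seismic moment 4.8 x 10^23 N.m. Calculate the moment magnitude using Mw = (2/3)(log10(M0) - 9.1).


log10(M0) = log10(4.8 x 10^23) = 23.6812
Mw = 2/3 * (23.6812 - 9.1)
= 2/3 * 14.5812
= 9.72

9.72


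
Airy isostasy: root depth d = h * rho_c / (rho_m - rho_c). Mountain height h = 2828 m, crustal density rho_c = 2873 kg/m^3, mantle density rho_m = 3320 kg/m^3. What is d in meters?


rho_m - rho_c = 3320 - 2873 = 447
d = 2828 * 2873 / 447
= 8124844 / 447
= 18176.38 m

18176.38


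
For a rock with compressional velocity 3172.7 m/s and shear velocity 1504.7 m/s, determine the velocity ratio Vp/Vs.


Vp/Vs = 3172.7 / 1504.7
= 2.1085

2.1085


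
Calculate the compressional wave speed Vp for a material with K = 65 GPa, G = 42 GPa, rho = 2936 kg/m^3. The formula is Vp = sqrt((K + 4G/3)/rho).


First compute the effective modulus:
K + 4G/3 = 65e9 + 4*42e9/3 = 121000000000.0 Pa
Then divide by density:
121000000000.0 / 2936 = 41212534.0599 Pa/(kg/m^3)
Take the square root:
Vp = sqrt(41212534.0599) = 6419.7 m/s

6419.7


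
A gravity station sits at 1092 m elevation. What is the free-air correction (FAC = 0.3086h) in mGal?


FAC = 0.3086 * h
= 0.3086 * 1092
= 336.9912 mGal

336.9912


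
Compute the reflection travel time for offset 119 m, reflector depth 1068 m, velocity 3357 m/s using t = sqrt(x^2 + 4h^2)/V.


x^2 + 4h^2 = 119^2 + 4*1068^2 = 14161 + 4562496 = 4576657
sqrt(4576657) = 2139.3123
t = 2139.3123 / 3357 = 0.6373 s

0.6373


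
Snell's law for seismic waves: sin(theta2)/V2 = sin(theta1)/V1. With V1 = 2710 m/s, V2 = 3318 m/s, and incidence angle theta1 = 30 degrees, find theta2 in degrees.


sin(theta1) = sin(30 deg) = 0.5
sin(theta2) = V2/V1 * sin(theta1) = 3318/2710 * 0.5 = 0.612177
theta2 = arcsin(0.612177) = 37.7471 degrees

37.7471


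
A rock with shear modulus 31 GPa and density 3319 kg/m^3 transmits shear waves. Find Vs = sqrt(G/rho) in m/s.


Convert G to Pa: G = 31e9 Pa
Compute G/rho = 31e9 / 3319 = 9340162.6996
Vs = sqrt(9340162.6996) = 3056.17 m/s

3056.17


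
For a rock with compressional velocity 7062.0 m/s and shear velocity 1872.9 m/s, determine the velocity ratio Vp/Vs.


Vp/Vs = 7062.0 / 1872.9
= 3.7706

3.7706


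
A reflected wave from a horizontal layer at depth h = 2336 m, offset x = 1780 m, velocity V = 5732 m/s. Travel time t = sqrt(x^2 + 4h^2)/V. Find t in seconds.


x^2 + 4h^2 = 1780^2 + 4*2336^2 = 3168400 + 21827584 = 24995984
sqrt(24995984) = 4999.5984
t = 4999.5984 / 5732 = 0.8722 s

0.8722


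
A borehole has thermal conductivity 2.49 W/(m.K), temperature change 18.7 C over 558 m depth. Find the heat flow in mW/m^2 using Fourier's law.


q = k * dT / dz * 1000
= 2.49 * 18.7 / 558 * 1000
= 0.083446 * 1000
= 83.4462 mW/m^2

83.4462


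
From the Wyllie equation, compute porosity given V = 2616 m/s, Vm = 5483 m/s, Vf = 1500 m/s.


1/V - 1/Vm = 1/2616 - 1/5483 = 0.00019988
1/Vf - 1/Vm = 1/1500 - 1/5483 = 0.00048428
phi = 0.00019988 / 0.00048428 = 0.4127

0.4127


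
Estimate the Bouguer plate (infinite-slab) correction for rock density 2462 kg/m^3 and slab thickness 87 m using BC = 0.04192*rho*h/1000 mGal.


BC = 0.04192 * rho * h / 1000
= 0.04192 * 2462 * 87 / 1000
= 8.979 mGal

8.979


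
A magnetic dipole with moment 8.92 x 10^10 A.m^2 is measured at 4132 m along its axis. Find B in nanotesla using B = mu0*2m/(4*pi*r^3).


m = 8.92 x 10^10 = 89200000000 A.m^2
2m = 178400000000 A.m^2
r^3 = 4132^3 = 70547387968
B = (4pi*10^-7) * 178400000000 / (4*pi * 70547387968) * 1e9
= 224184.05176 / 886524623080.87 * 1e9
= 252.8797 nT

252.8797


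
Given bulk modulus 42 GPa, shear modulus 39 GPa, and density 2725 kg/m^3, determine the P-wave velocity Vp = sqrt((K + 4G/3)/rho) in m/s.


First compute the effective modulus:
K + 4G/3 = 42e9 + 4*39e9/3 = 94000000000.0 Pa
Then divide by density:
94000000000.0 / 2725 = 34495412.844 Pa/(kg/m^3)
Take the square root:
Vp = sqrt(34495412.844) = 5873.28 m/s

5873.28


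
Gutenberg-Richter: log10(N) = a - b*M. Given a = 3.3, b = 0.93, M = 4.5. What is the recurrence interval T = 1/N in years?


log10(N) = 3.3 - 0.93*4.5 = -0.885
N = 10^-0.885 = 0.130317
T = 1/N = 1/0.130317 = 7.6736 years

7.6736


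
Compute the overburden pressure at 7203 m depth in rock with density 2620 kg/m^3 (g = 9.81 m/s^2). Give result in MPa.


P = rho * g * z / 1e6
= 2620 * 9.81 * 7203 / 1e6
= 185132946.6 / 1e6
= 185.1329 MPa

185.1329


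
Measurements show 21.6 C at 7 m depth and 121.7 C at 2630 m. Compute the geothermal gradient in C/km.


dT = 121.7 - 21.6 = 100.1 C
dz = 2630 - 7 = 2623 m
gradient = dT/dz * 1000 = 100.1/2623 * 1000 = 38.1624 C/km

38.1624


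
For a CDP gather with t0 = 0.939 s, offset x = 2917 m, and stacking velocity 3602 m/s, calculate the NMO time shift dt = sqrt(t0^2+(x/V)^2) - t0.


x/Vnmo = 2917/3602 = 0.809828
(x/Vnmo)^2 = 0.655821
t0^2 = 0.881721
sqrt(0.881721 + 0.655821) = 1.239977
dt = 1.239977 - 0.939 = 0.300977

0.300977


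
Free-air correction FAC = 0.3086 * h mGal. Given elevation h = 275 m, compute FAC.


FAC = 0.3086 * h
= 0.3086 * 275
= 84.865 mGal

84.865


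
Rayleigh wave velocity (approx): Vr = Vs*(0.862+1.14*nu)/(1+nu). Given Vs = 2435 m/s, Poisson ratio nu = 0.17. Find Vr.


Numerator factor = 0.862 + 1.14*0.17 = 1.0558
Denominator = 1 + 0.17 = 1.17
Vr = 2435 * 1.0558 / 1.17 = 2197.33 m/s

2197.33


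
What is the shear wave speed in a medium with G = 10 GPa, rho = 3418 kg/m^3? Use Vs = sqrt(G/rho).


Convert G to Pa: G = 10e9 Pa
Compute G/rho = 10e9 / 3418 = 2925687.5366
Vs = sqrt(2925687.5366) = 1710.46 m/s

1710.46


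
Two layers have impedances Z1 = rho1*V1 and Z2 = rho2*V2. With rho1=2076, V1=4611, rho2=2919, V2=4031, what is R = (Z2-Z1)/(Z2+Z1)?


Z1 = 2076 * 4611 = 9572436
Z2 = 2919 * 4031 = 11766489
R = (11766489 - 9572436) / (11766489 + 9572436) = 2194053 / 21338925 = 0.1028

0.1028


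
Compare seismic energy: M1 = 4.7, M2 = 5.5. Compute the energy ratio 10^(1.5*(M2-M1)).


M2 - M1 = 5.5 - 4.7 = 0.8
1.5 * 0.8 = 1.2
ratio = 10^1.2 = 15.85

15.85


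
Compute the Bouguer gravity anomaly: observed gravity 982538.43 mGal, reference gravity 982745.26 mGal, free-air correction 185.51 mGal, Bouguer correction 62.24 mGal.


BA = g_obs - g_ref + FAC - BC
= 982538.43 - 982745.26 + 185.51 - 62.24
= -83.56 mGal

-83.56


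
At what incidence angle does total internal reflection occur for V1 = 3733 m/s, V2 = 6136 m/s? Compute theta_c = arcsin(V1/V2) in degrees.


V1/V2 = 3733/6136 = 0.608377
theta_c = arcsin(0.608377) = 37.4722 degrees

37.4722


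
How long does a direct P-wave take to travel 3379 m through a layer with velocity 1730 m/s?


t = x / V
= 3379 / 1730
= 1.9532 s

1.9532


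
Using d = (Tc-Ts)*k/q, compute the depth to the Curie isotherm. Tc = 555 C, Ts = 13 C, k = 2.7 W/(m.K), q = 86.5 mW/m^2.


T_Curie - T_surf = 555 - 13 = 542 C
Convert q to W/m^2: 86.5 mW/m^2 = 0.0865 W/m^2
d = 542 * 2.7 / 0.0865 = 16917.92 m

16917.92


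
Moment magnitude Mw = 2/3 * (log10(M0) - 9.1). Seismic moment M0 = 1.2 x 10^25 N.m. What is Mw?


log10(M0) = log10(1.2 x 10^25) = 25.0792
Mw = 2/3 * (25.0792 - 9.1)
= 2/3 * 15.9792
= 10.65

10.65


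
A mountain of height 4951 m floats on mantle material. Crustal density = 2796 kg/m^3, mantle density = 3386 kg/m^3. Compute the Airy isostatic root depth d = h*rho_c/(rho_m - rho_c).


rho_m - rho_c = 3386 - 2796 = 590
d = 4951 * 2796 / 590
= 13842996 / 590
= 23462.71 m

23462.71


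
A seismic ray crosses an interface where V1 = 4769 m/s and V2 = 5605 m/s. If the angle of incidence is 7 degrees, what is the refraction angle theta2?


sin(theta1) = sin(7 deg) = 0.121869
sin(theta2) = V2/V1 * sin(theta1) = 5605/4769 * 0.121869 = 0.143233
theta2 = arcsin(0.143233) = 8.235 degrees

8.235


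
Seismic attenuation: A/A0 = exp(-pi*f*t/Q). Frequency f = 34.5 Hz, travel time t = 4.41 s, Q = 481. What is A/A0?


pi*f*t/Q = pi*34.5*4.41/481 = 0.993716
A/A0 = exp(-0.993716) = 0.370198

0.370198


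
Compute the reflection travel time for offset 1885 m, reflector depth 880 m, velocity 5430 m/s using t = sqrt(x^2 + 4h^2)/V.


x^2 + 4h^2 = 1885^2 + 4*880^2 = 3553225 + 3097600 = 6650825
sqrt(6650825) = 2578.9193
t = 2578.9193 / 5430 = 0.4749 s

0.4749


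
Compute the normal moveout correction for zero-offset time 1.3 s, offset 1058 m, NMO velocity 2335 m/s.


x/Vnmo = 1058/2335 = 0.453105
(x/Vnmo)^2 = 0.205304
t0^2 = 1.69
sqrt(1.69 + 0.205304) = 1.3767
dt = 1.3767 - 1.3 = 0.0767

0.0767


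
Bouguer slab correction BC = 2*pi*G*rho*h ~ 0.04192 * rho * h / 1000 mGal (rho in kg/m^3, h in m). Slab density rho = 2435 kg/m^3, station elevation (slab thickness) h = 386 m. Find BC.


BC = 0.04192 * rho * h / 1000
= 0.04192 * 2435 * 386 / 1000
= 39.401 mGal

39.401


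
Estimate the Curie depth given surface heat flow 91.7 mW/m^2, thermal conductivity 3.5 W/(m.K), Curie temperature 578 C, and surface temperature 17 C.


T_Curie - T_surf = 578 - 17 = 561 C
Convert q to W/m^2: 91.7 mW/m^2 = 0.0917 W/m^2
d = 561 * 3.5 / 0.0917 = 21412.21 m

21412.21


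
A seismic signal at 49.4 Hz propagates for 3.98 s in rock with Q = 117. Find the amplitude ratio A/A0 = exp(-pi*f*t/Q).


pi*f*t/Q = pi*49.4*3.98/117 = 5.279272
A/A0 = exp(-5.279272) = 0.005096

0.005096


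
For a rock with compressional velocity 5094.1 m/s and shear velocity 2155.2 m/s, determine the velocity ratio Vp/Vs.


Vp/Vs = 5094.1 / 2155.2
= 2.3636

2.3636


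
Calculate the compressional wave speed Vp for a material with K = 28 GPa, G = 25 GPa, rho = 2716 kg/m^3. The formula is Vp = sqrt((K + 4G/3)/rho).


First compute the effective modulus:
K + 4G/3 = 28e9 + 4*25e9/3 = 61333333333.33 Pa
Then divide by density:
61333333333.33 / 2716 = 22582228.7678 Pa/(kg/m^3)
Take the square root:
Vp = sqrt(22582228.7678) = 4752.08 m/s

4752.08


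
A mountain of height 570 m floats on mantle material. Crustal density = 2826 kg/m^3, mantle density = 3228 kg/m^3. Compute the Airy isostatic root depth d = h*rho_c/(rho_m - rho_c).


rho_m - rho_c = 3228 - 2826 = 402
d = 570 * 2826 / 402
= 1610820 / 402
= 4007.01 m

4007.01


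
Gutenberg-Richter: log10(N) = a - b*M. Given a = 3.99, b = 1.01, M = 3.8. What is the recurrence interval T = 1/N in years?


log10(N) = 3.99 - 1.01*3.8 = 0.152
N = 10^0.152 = 1.419058
T = 1/N = 1/1.419058 = 0.7047 years

0.7047


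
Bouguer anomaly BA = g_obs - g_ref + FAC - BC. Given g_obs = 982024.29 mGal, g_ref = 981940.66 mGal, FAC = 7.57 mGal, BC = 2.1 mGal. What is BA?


BA = g_obs - g_ref + FAC - BC
= 982024.29 - 981940.66 + 7.57 - 2.1
= 89.1 mGal

89.1


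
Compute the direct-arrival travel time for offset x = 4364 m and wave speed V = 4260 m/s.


t = x / V
= 4364 / 4260
= 1.0244 s

1.0244


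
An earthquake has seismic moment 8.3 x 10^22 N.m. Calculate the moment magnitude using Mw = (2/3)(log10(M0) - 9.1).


log10(M0) = log10(8.3 x 10^22) = 22.9191
Mw = 2/3 * (22.9191 - 9.1)
= 2/3 * 13.8191
= 9.21

9.21


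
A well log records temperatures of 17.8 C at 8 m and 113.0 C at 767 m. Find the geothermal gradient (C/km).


dT = 113.0 - 17.8 = 95.2 C
dz = 767 - 8 = 759 m
gradient = dT/dz * 1000 = 95.2/759 * 1000 = 125.4282 C/km

125.4282


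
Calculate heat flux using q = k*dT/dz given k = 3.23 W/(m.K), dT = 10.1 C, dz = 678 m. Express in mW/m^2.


q = k * dT / dz * 1000
= 3.23 * 10.1 / 678 * 1000
= 0.048117 * 1000
= 48.1165 mW/m^2

48.1165


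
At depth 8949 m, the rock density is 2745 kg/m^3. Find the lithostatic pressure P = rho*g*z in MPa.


P = rho * g * z / 1e6
= 2745 * 9.81 * 8949 / 1e6
= 240982699.05 / 1e6
= 240.9827 MPa

240.9827


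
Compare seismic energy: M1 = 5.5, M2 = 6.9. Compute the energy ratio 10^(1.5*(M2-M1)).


M2 - M1 = 6.9 - 5.5 = 1.4
1.5 * 1.4 = 2.1
ratio = 10^2.1 = 125.89

125.89


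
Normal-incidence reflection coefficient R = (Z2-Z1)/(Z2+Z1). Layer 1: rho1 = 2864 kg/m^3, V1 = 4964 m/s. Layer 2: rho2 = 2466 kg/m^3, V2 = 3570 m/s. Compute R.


Z1 = 2864 * 4964 = 14216896
Z2 = 2466 * 3570 = 8803620
R = (8803620 - 14216896) / (8803620 + 14216896) = -5413276 / 23020516 = -0.2352

-0.2352


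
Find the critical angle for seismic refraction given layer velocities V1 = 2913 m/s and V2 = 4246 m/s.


V1/V2 = 2913/4246 = 0.686057
theta_c = arcsin(0.686057) = 43.3188 degrees

43.3188


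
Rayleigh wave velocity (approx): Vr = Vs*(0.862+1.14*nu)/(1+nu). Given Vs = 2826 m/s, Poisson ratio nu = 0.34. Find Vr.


Numerator factor = 0.862 + 1.14*0.34 = 1.2496
Denominator = 1 + 0.34 = 1.34
Vr = 2826 * 1.2496 / 1.34 = 2635.35 m/s

2635.35


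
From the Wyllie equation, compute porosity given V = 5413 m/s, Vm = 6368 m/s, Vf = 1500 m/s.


1/V - 1/Vm = 1/5413 - 1/6368 = 2.771e-05
1/Vf - 1/Vm = 1/1500 - 1/6368 = 0.00050963
phi = 2.771e-05 / 0.00050963 = 0.0544

0.0544


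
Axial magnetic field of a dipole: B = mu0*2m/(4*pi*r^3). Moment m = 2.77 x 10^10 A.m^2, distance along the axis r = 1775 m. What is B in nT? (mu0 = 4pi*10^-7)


m = 2.77 x 10^10 = 27700000000 A.m^2
2m = 55400000000 A.m^2
r^3 = 1775^3 = 5592359375
B = (4pi*10^-7) * 55400000000 / (4*pi * 5592359375) * 1e9
= 69617.693204 / 70275660514.94 * 1e9
= 990.6373 nT

990.6373


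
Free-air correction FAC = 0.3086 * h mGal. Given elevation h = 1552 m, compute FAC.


FAC = 0.3086 * h
= 0.3086 * 1552
= 478.9472 mGal

478.9472


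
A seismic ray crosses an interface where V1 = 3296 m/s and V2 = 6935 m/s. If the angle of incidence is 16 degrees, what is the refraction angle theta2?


sin(theta1) = sin(16 deg) = 0.275637
sin(theta2) = V2/V1 * sin(theta1) = 6935/3296 * 0.275637 = 0.579959
theta2 = arcsin(0.579959) = 35.4477 degrees

35.4477


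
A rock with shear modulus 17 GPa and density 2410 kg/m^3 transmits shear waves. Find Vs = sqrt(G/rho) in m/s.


Convert G to Pa: G = 17e9 Pa
Compute G/rho = 17e9 / 2410 = 7053941.9087
Vs = sqrt(7053941.9087) = 2655.93 m/s

2655.93


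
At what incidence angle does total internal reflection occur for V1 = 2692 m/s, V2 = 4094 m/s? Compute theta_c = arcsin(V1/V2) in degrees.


V1/V2 = 2692/4094 = 0.657548
theta_c = arcsin(0.657548) = 41.1131 degrees

41.1131


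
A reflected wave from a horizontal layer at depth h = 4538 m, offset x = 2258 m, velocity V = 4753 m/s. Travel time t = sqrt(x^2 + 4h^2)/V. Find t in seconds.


x^2 + 4h^2 = 2258^2 + 4*4538^2 = 5098564 + 82373776 = 87472340
sqrt(87472340) = 9352.6649
t = 9352.6649 / 4753 = 1.9677 s

1.9677


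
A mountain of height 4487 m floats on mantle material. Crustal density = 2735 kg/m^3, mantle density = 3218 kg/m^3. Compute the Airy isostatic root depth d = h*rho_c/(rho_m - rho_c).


rho_m - rho_c = 3218 - 2735 = 483
d = 4487 * 2735 / 483
= 12271945 / 483
= 25407.75 m

25407.75


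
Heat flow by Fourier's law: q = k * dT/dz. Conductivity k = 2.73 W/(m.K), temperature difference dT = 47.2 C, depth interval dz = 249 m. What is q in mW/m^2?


q = k * dT / dz * 1000
= 2.73 * 47.2 / 249 * 1000
= 0.517494 * 1000
= 517.494 mW/m^2

517.494


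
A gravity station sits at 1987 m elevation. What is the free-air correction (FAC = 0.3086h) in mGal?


FAC = 0.3086 * h
= 0.3086 * 1987
= 613.1882 mGal

613.1882


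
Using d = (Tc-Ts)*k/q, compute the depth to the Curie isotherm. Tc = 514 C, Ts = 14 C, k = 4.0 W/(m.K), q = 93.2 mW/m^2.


T_Curie - T_surf = 514 - 14 = 500 C
Convert q to W/m^2: 93.2 mW/m^2 = 0.0932 W/m^2
d = 500 * 4.0 / 0.0932 = 21459.23 m

21459.23


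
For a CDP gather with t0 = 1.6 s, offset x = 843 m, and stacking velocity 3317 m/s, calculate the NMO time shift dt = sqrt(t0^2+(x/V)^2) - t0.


x/Vnmo = 843/3317 = 0.254145
(x/Vnmo)^2 = 0.06459
t0^2 = 2.56
sqrt(2.56 + 0.06459) = 1.620059
dt = 1.620059 - 1.6 = 0.020059

0.020059


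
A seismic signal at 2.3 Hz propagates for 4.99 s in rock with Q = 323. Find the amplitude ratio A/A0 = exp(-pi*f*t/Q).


pi*f*t/Q = pi*2.3*4.99/323 = 0.111629
A/A0 = exp(-0.111629) = 0.894376

0.894376


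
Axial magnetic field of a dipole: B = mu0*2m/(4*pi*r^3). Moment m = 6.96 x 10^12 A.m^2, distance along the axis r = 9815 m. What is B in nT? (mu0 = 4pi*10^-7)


m = 6.96 x 10^12 = 6960000000000 A.m^2
2m = 13920000000000 A.m^2
r^3 = 9815^3 = 945520418375
B = (4pi*10^-7) * 13920000000000 / (4*pi * 945520418375) * 1e9
= 17492387.895188 / 11881760000744.19 * 1e9
= 1472.2051 nT

1472.2051


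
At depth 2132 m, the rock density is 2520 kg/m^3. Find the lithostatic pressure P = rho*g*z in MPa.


P = rho * g * z / 1e6
= 2520 * 9.81 * 2132 / 1e6
= 52705598.4 / 1e6
= 52.7056 MPa

52.7056


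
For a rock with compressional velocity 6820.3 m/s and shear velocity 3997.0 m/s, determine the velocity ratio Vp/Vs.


Vp/Vs = 6820.3 / 3997.0
= 1.7064

1.7064


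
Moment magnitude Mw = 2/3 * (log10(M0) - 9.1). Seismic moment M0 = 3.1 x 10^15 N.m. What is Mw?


log10(M0) = log10(3.1 x 10^15) = 15.4914
Mw = 2/3 * (15.4914 - 9.1)
= 2/3 * 6.3914
= 4.26

4.26


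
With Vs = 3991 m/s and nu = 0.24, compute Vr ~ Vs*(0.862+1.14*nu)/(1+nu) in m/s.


Numerator factor = 0.862 + 1.14*0.24 = 1.1356
Denominator = 1 + 0.24 = 1.24
Vr = 3991 * 1.1356 / 1.24 = 3654.98 m/s

3654.98


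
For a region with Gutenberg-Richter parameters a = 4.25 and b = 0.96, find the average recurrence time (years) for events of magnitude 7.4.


log10(N) = 4.25 - 0.96*7.4 = -2.854
N = 10^-2.854 = 0.0014
T = 1/N = 1/0.0014 = 714.4963 years

714.4963


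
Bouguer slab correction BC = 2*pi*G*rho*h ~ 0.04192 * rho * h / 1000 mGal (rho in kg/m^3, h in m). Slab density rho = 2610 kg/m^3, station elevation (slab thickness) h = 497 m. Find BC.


BC = 0.04192 * rho * h / 1000
= 0.04192 * 2610 * 497 / 1000
= 54.3774 mGal

54.3774


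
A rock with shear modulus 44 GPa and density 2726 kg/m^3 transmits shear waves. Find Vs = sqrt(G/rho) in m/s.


Convert G to Pa: G = 44e9 Pa
Compute G/rho = 44e9 / 2726 = 16140865.7373
Vs = sqrt(16140865.7373) = 4017.57 m/s

4017.57


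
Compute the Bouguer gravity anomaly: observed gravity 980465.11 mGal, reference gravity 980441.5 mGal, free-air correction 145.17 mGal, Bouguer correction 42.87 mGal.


BA = g_obs - g_ref + FAC - BC
= 980465.11 - 980441.5 + 145.17 - 42.87
= 125.91 mGal

125.91


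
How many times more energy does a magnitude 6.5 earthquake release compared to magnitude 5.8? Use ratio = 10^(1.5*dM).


M2 - M1 = 6.5 - 5.8 = 0.7
1.5 * 0.7 = 1.05
ratio = 10^1.05 = 11.22

11.22


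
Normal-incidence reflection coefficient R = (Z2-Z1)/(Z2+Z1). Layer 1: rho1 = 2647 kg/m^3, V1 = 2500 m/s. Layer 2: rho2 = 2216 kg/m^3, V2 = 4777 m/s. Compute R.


Z1 = 2647 * 2500 = 6617500
Z2 = 2216 * 4777 = 10585832
R = (10585832 - 6617500) / (10585832 + 6617500) = 3968332 / 17203332 = 0.2307

0.2307


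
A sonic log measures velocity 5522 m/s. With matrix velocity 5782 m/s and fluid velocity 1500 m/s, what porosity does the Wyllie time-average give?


1/V - 1/Vm = 1/5522 - 1/5782 = 8.14e-06
1/Vf - 1/Vm = 1/1500 - 1/5782 = 0.00049372
phi = 8.14e-06 / 0.00049372 = 0.0165

0.0165


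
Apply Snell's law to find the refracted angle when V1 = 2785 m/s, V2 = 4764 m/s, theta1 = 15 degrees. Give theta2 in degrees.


sin(theta1) = sin(15 deg) = 0.258819
sin(theta2) = V2/V1 * sin(theta1) = 4764/2785 * 0.258819 = 0.442734
theta2 = arcsin(0.442734) = 26.2784 degrees

26.2784


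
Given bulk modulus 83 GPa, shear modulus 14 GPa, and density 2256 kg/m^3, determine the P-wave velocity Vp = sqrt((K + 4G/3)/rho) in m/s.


First compute the effective modulus:
K + 4G/3 = 83e9 + 4*14e9/3 = 101666666666.67 Pa
Then divide by density:
101666666666.67 / 2256 = 45065011.8203 Pa/(kg/m^3)
Take the square root:
Vp = sqrt(45065011.8203) = 6713.05 m/s

6713.05


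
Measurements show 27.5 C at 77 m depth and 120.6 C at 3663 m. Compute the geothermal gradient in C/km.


dT = 120.6 - 27.5 = 93.1 C
dz = 3663 - 77 = 3586 m
gradient = dT/dz * 1000 = 93.1/3586 * 1000 = 25.9621 C/km

25.9621


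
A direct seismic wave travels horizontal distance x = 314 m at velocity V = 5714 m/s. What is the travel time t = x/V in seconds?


t = x / V
= 314 / 5714
= 0.055 s

0.055


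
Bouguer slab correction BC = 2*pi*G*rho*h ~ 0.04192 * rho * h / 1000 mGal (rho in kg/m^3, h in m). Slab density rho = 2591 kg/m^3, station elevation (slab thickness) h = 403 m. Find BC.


BC = 0.04192 * rho * h / 1000
= 0.04192 * 2591 * 403 / 1000
= 43.7717 mGal

43.7717


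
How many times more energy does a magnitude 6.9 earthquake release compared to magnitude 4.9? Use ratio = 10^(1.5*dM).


M2 - M1 = 6.9 - 4.9 = 2.0
1.5 * 2.0 = 3.0
ratio = 10^3.0 = 1000.0

1000.0


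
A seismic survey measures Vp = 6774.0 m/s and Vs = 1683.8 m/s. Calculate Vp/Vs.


Vp/Vs = 6774.0 / 1683.8
= 4.023

4.023


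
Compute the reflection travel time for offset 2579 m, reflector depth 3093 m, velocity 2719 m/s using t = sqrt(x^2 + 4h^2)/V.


x^2 + 4h^2 = 2579^2 + 4*3093^2 = 6651241 + 38266596 = 44917837
sqrt(44917837) = 6702.0771
t = 6702.0771 / 2719 = 2.4649 s

2.4649


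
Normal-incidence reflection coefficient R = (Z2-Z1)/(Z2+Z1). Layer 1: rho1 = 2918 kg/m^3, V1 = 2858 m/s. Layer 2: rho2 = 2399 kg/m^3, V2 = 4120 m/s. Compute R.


Z1 = 2918 * 2858 = 8339644
Z2 = 2399 * 4120 = 9883880
R = (9883880 - 8339644) / (9883880 + 8339644) = 1544236 / 18223524 = 0.0847

0.0847


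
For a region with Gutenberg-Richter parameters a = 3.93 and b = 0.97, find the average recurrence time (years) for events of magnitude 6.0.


log10(N) = 3.93 - 0.97*6.0 = -1.89
N = 10^-1.89 = 0.012882
T = 1/N = 1/0.012882 = 77.6247 years

77.6247


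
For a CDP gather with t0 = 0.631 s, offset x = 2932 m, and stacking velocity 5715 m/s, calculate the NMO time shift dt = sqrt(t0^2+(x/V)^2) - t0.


x/Vnmo = 2932/5715 = 0.513036
(x/Vnmo)^2 = 0.263206
t0^2 = 0.398161
sqrt(0.398161 + 0.263206) = 0.813245
dt = 0.813245 - 0.631 = 0.182245

0.182245


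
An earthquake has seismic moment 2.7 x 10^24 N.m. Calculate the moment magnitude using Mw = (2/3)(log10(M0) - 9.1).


log10(M0) = log10(2.7 x 10^24) = 24.4314
Mw = 2/3 * (24.4314 - 9.1)
= 2/3 * 15.3314
= 10.22

10.22


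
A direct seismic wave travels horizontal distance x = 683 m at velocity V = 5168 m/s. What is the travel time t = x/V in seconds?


t = x / V
= 683 / 5168
= 0.1322 s

0.1322


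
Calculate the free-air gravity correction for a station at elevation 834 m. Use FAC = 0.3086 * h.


FAC = 0.3086 * h
= 0.3086 * 834
= 257.3724 mGal

257.3724


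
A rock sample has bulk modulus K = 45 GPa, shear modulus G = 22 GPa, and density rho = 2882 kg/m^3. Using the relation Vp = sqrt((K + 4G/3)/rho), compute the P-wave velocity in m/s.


First compute the effective modulus:
K + 4G/3 = 45e9 + 4*22e9/3 = 74333333333.33 Pa
Then divide by density:
74333333333.33 / 2882 = 25792273.8839 Pa/(kg/m^3)
Take the square root:
Vp = sqrt(25792273.8839) = 5078.61 m/s

5078.61


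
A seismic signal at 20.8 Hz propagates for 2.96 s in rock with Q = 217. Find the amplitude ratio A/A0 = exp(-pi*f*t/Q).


pi*f*t/Q = pi*20.8*2.96/217 = 0.891344
A/A0 = exp(-0.891344) = 0.410104

0.410104


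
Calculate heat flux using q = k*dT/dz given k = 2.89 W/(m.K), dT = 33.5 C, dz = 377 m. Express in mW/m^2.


q = k * dT / dz * 1000
= 2.89 * 33.5 / 377 * 1000
= 0.256804 * 1000
= 256.8037 mW/m^2

256.8037
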